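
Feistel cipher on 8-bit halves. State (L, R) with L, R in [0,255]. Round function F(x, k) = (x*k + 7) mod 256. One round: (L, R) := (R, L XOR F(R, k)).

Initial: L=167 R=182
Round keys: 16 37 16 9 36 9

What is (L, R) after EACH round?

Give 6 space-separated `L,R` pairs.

Answer: 182,192 192,113 113,215 215,231 231,84 84,28

Derivation:
Round 1 (k=16): L=182 R=192
Round 2 (k=37): L=192 R=113
Round 3 (k=16): L=113 R=215
Round 4 (k=9): L=215 R=231
Round 5 (k=36): L=231 R=84
Round 6 (k=9): L=84 R=28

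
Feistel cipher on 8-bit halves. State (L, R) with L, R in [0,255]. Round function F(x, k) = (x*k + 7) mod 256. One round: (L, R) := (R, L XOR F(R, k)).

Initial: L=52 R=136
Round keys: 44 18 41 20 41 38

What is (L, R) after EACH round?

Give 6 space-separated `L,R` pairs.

Round 1 (k=44): L=136 R=83
Round 2 (k=18): L=83 R=85
Round 3 (k=41): L=85 R=247
Round 4 (k=20): L=247 R=6
Round 5 (k=41): L=6 R=10
Round 6 (k=38): L=10 R=133

Answer: 136,83 83,85 85,247 247,6 6,10 10,133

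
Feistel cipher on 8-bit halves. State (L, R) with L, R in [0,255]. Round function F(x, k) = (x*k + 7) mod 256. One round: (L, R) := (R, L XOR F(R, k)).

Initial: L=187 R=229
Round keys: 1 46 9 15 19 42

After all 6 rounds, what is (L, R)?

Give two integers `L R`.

Round 1 (k=1): L=229 R=87
Round 2 (k=46): L=87 R=76
Round 3 (k=9): L=76 R=228
Round 4 (k=15): L=228 R=47
Round 5 (k=19): L=47 R=96
Round 6 (k=42): L=96 R=232

Answer: 96 232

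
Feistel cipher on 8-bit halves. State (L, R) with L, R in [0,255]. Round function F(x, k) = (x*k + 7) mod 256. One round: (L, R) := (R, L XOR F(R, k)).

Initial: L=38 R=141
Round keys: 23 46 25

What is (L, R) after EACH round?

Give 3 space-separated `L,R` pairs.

Answer: 141,148 148,18 18,93

Derivation:
Round 1 (k=23): L=141 R=148
Round 2 (k=46): L=148 R=18
Round 3 (k=25): L=18 R=93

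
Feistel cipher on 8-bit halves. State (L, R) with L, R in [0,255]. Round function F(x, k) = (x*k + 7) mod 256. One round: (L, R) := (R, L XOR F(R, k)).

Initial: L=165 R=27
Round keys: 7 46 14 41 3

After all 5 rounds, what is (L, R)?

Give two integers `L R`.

Round 1 (k=7): L=27 R=97
Round 2 (k=46): L=97 R=110
Round 3 (k=14): L=110 R=106
Round 4 (k=41): L=106 R=111
Round 5 (k=3): L=111 R=62

Answer: 111 62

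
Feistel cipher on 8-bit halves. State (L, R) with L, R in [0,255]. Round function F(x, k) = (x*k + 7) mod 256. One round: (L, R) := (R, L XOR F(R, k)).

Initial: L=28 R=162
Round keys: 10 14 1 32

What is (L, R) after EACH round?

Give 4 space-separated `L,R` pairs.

Answer: 162,71 71,75 75,21 21,236

Derivation:
Round 1 (k=10): L=162 R=71
Round 2 (k=14): L=71 R=75
Round 3 (k=1): L=75 R=21
Round 4 (k=32): L=21 R=236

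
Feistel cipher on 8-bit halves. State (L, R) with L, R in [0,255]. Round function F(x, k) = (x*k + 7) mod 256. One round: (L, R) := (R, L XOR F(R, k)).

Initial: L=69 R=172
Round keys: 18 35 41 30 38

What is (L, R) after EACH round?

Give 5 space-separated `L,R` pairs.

Answer: 172,90 90,249 249,178 178,26 26,81

Derivation:
Round 1 (k=18): L=172 R=90
Round 2 (k=35): L=90 R=249
Round 3 (k=41): L=249 R=178
Round 4 (k=30): L=178 R=26
Round 5 (k=38): L=26 R=81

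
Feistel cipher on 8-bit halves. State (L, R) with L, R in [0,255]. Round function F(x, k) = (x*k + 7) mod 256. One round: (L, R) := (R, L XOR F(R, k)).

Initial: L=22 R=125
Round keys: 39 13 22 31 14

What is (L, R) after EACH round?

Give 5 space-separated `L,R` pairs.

Answer: 125,4 4,70 70,15 15,158 158,164

Derivation:
Round 1 (k=39): L=125 R=4
Round 2 (k=13): L=4 R=70
Round 3 (k=22): L=70 R=15
Round 4 (k=31): L=15 R=158
Round 5 (k=14): L=158 R=164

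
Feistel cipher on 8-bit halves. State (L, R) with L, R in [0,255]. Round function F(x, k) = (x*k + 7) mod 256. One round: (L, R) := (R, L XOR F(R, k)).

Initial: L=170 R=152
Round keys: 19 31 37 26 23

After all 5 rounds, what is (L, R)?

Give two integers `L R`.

Round 1 (k=19): L=152 R=229
Round 2 (k=31): L=229 R=90
Round 3 (k=37): L=90 R=236
Round 4 (k=26): L=236 R=165
Round 5 (k=23): L=165 R=54

Answer: 165 54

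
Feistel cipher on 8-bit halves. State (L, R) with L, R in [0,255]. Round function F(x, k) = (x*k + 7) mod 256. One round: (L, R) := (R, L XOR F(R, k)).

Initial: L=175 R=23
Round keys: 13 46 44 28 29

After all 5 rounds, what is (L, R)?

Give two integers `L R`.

Round 1 (k=13): L=23 R=157
Round 2 (k=46): L=157 R=42
Round 3 (k=44): L=42 R=162
Round 4 (k=28): L=162 R=149
Round 5 (k=29): L=149 R=74

Answer: 149 74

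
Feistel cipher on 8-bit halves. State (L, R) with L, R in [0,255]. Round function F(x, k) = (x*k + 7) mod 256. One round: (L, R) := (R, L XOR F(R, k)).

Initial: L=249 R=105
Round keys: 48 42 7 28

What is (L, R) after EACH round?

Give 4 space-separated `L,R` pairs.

Answer: 105,78 78,186 186,83 83,161

Derivation:
Round 1 (k=48): L=105 R=78
Round 2 (k=42): L=78 R=186
Round 3 (k=7): L=186 R=83
Round 4 (k=28): L=83 R=161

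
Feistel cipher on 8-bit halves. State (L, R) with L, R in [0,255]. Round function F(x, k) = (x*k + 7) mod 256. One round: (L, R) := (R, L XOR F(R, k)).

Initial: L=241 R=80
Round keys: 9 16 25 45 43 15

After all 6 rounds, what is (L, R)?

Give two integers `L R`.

Answer: 151 144

Derivation:
Round 1 (k=9): L=80 R=38
Round 2 (k=16): L=38 R=55
Round 3 (k=25): L=55 R=64
Round 4 (k=45): L=64 R=112
Round 5 (k=43): L=112 R=151
Round 6 (k=15): L=151 R=144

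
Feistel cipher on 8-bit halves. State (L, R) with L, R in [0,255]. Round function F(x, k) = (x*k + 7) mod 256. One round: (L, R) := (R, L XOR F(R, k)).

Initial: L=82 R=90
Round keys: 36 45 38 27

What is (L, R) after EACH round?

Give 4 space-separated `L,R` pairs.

Round 1 (k=36): L=90 R=253
Round 2 (k=45): L=253 R=218
Round 3 (k=38): L=218 R=158
Round 4 (k=27): L=158 R=107

Answer: 90,253 253,218 218,158 158,107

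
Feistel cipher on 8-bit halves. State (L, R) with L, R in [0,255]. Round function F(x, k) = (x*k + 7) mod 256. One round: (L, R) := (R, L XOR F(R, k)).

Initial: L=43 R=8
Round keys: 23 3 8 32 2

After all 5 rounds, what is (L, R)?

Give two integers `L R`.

Round 1 (k=23): L=8 R=148
Round 2 (k=3): L=148 R=203
Round 3 (k=8): L=203 R=203
Round 4 (k=32): L=203 R=172
Round 5 (k=2): L=172 R=148

Answer: 172 148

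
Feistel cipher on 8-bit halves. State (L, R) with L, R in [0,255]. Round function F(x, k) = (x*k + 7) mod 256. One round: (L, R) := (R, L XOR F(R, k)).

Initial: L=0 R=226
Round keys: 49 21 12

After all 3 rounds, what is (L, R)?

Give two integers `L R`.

Round 1 (k=49): L=226 R=73
Round 2 (k=21): L=73 R=230
Round 3 (k=12): L=230 R=134

Answer: 230 134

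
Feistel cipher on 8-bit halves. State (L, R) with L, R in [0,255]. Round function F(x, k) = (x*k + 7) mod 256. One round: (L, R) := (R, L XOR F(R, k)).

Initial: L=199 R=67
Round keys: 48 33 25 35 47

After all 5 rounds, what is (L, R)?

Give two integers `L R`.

Answer: 124 96

Derivation:
Round 1 (k=48): L=67 R=80
Round 2 (k=33): L=80 R=20
Round 3 (k=25): L=20 R=171
Round 4 (k=35): L=171 R=124
Round 5 (k=47): L=124 R=96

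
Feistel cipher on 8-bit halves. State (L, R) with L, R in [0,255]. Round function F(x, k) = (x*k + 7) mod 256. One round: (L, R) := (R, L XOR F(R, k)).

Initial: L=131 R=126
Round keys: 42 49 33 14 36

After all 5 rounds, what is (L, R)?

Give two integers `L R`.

Round 1 (k=42): L=126 R=48
Round 2 (k=49): L=48 R=73
Round 3 (k=33): L=73 R=64
Round 4 (k=14): L=64 R=206
Round 5 (k=36): L=206 R=191

Answer: 206 191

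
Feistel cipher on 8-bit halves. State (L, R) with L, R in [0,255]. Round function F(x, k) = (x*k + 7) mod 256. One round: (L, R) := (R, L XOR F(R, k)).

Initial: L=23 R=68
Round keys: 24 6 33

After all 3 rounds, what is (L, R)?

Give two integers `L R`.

Round 1 (k=24): L=68 R=112
Round 2 (k=6): L=112 R=227
Round 3 (k=33): L=227 R=58

Answer: 227 58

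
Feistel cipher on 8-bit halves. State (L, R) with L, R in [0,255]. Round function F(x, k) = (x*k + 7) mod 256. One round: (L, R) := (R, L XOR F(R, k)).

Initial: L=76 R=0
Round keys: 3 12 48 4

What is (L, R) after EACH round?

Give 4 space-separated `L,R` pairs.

Round 1 (k=3): L=0 R=75
Round 2 (k=12): L=75 R=139
Round 3 (k=48): L=139 R=92
Round 4 (k=4): L=92 R=252

Answer: 0,75 75,139 139,92 92,252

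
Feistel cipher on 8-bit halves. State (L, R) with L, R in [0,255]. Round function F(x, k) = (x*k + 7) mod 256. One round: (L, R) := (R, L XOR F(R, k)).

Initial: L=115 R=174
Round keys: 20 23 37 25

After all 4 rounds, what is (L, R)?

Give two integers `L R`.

Answer: 124 182

Derivation:
Round 1 (k=20): L=174 R=236
Round 2 (k=23): L=236 R=149
Round 3 (k=37): L=149 R=124
Round 4 (k=25): L=124 R=182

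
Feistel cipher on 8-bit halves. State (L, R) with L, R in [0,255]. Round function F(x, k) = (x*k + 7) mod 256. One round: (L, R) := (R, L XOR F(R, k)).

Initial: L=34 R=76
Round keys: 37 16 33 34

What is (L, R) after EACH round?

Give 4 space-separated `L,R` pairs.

Answer: 76,33 33,91 91,227 227,118

Derivation:
Round 1 (k=37): L=76 R=33
Round 2 (k=16): L=33 R=91
Round 3 (k=33): L=91 R=227
Round 4 (k=34): L=227 R=118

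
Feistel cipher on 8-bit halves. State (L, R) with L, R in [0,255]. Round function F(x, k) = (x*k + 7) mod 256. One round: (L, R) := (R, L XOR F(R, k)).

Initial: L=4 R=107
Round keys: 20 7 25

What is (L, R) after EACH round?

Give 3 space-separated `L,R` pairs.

Round 1 (k=20): L=107 R=103
Round 2 (k=7): L=103 R=179
Round 3 (k=25): L=179 R=229

Answer: 107,103 103,179 179,229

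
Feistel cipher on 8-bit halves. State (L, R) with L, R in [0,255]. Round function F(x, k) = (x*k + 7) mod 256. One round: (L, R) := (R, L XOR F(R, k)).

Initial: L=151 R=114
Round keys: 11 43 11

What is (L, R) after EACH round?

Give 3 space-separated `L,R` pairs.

Answer: 114,122 122,247 247,222

Derivation:
Round 1 (k=11): L=114 R=122
Round 2 (k=43): L=122 R=247
Round 3 (k=11): L=247 R=222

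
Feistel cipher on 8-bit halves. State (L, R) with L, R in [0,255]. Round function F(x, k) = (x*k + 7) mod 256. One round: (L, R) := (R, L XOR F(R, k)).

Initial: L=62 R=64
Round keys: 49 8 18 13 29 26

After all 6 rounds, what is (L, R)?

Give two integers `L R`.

Round 1 (k=49): L=64 R=121
Round 2 (k=8): L=121 R=143
Round 3 (k=18): L=143 R=108
Round 4 (k=13): L=108 R=12
Round 5 (k=29): L=12 R=15
Round 6 (k=26): L=15 R=129

Answer: 15 129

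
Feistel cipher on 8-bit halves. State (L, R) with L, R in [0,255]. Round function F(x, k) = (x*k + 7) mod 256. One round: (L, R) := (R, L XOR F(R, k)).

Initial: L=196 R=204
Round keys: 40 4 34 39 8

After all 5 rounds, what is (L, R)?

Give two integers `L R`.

Answer: 46 241

Derivation:
Round 1 (k=40): L=204 R=35
Round 2 (k=4): L=35 R=95
Round 3 (k=34): L=95 R=134
Round 4 (k=39): L=134 R=46
Round 5 (k=8): L=46 R=241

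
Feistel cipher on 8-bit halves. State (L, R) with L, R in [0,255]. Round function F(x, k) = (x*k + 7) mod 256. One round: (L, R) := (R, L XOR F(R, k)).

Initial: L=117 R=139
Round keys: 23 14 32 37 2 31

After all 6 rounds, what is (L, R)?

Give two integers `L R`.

Answer: 235 23

Derivation:
Round 1 (k=23): L=139 R=241
Round 2 (k=14): L=241 R=190
Round 3 (k=32): L=190 R=54
Round 4 (k=37): L=54 R=107
Round 5 (k=2): L=107 R=235
Round 6 (k=31): L=235 R=23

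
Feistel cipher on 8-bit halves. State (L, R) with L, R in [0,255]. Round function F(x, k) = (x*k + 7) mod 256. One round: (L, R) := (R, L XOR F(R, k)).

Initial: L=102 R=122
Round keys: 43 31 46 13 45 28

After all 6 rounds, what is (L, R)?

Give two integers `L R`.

Round 1 (k=43): L=122 R=227
Round 2 (k=31): L=227 R=254
Round 3 (k=46): L=254 R=72
Round 4 (k=13): L=72 R=81
Round 5 (k=45): L=81 R=12
Round 6 (k=28): L=12 R=6

Answer: 12 6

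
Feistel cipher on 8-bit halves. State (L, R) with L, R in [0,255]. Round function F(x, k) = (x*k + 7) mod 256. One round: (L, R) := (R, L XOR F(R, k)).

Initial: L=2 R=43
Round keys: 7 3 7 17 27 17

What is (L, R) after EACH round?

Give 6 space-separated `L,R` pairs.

Round 1 (k=7): L=43 R=54
Round 2 (k=3): L=54 R=130
Round 3 (k=7): L=130 R=163
Round 4 (k=17): L=163 R=88
Round 5 (k=27): L=88 R=236
Round 6 (k=17): L=236 R=235

Answer: 43,54 54,130 130,163 163,88 88,236 236,235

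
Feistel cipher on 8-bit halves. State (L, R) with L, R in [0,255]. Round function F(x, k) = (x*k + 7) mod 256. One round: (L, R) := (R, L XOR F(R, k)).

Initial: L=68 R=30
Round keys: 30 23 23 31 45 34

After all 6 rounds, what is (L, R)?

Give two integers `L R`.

Answer: 60 176

Derivation:
Round 1 (k=30): L=30 R=207
Round 2 (k=23): L=207 R=190
Round 3 (k=23): L=190 R=214
Round 4 (k=31): L=214 R=79
Round 5 (k=45): L=79 R=60
Round 6 (k=34): L=60 R=176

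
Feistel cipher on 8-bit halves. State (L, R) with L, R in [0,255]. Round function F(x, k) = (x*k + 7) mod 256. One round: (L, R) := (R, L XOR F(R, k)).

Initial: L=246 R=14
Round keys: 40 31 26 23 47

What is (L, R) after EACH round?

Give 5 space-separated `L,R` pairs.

Answer: 14,193 193,104 104,86 86,169 169,88

Derivation:
Round 1 (k=40): L=14 R=193
Round 2 (k=31): L=193 R=104
Round 3 (k=26): L=104 R=86
Round 4 (k=23): L=86 R=169
Round 5 (k=47): L=169 R=88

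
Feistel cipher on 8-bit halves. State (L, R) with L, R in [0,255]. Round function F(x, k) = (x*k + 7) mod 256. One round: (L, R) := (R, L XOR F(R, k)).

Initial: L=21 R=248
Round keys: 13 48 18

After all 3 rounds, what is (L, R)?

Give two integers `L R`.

Round 1 (k=13): L=248 R=138
Round 2 (k=48): L=138 R=31
Round 3 (k=18): L=31 R=191

Answer: 31 191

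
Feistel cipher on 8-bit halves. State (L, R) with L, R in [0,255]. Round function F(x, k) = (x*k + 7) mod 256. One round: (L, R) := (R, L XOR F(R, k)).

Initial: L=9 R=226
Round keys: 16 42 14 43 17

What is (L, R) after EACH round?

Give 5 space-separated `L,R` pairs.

Answer: 226,46 46,113 113,27 27,225 225,227

Derivation:
Round 1 (k=16): L=226 R=46
Round 2 (k=42): L=46 R=113
Round 3 (k=14): L=113 R=27
Round 4 (k=43): L=27 R=225
Round 5 (k=17): L=225 R=227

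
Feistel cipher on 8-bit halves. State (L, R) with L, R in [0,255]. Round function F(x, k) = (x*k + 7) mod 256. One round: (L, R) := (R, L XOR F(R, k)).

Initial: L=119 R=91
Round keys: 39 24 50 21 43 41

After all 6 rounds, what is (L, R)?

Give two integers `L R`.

Answer: 104 8

Derivation:
Round 1 (k=39): L=91 R=147
Round 2 (k=24): L=147 R=148
Round 3 (k=50): L=148 R=124
Round 4 (k=21): L=124 R=167
Round 5 (k=43): L=167 R=104
Round 6 (k=41): L=104 R=8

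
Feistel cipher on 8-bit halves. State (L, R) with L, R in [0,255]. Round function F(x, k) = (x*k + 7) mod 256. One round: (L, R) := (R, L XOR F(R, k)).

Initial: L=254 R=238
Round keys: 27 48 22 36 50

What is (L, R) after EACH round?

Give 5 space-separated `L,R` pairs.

Answer: 238,223 223,57 57,50 50,54 54,161

Derivation:
Round 1 (k=27): L=238 R=223
Round 2 (k=48): L=223 R=57
Round 3 (k=22): L=57 R=50
Round 4 (k=36): L=50 R=54
Round 5 (k=50): L=54 R=161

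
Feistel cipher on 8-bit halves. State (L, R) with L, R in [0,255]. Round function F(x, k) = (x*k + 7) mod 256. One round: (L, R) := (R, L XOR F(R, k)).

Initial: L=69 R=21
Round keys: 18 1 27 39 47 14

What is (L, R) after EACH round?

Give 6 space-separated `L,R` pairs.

Round 1 (k=18): L=21 R=196
Round 2 (k=1): L=196 R=222
Round 3 (k=27): L=222 R=181
Round 4 (k=39): L=181 R=68
Round 5 (k=47): L=68 R=54
Round 6 (k=14): L=54 R=191

Answer: 21,196 196,222 222,181 181,68 68,54 54,191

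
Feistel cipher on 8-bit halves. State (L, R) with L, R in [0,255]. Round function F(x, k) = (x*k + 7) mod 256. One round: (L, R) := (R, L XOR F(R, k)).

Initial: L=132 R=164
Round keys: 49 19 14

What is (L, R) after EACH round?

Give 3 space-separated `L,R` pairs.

Round 1 (k=49): L=164 R=239
Round 2 (k=19): L=239 R=96
Round 3 (k=14): L=96 R=168

Answer: 164,239 239,96 96,168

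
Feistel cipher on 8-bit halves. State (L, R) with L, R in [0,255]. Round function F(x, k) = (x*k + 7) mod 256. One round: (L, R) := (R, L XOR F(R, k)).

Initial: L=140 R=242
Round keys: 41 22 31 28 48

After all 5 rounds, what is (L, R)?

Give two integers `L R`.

Round 1 (k=41): L=242 R=69
Round 2 (k=22): L=69 R=7
Round 3 (k=31): L=7 R=165
Round 4 (k=28): L=165 R=20
Round 5 (k=48): L=20 R=98

Answer: 20 98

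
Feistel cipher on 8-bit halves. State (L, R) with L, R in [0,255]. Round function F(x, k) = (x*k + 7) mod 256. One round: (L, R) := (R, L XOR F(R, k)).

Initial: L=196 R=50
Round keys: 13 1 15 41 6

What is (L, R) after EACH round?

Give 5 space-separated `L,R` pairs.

Round 1 (k=13): L=50 R=85
Round 2 (k=1): L=85 R=110
Round 3 (k=15): L=110 R=44
Round 4 (k=41): L=44 R=125
Round 5 (k=6): L=125 R=217

Answer: 50,85 85,110 110,44 44,125 125,217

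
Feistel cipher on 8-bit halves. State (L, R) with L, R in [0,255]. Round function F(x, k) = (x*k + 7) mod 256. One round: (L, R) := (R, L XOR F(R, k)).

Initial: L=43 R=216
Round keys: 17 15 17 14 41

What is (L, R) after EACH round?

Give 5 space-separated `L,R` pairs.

Round 1 (k=17): L=216 R=116
Round 2 (k=15): L=116 R=11
Round 3 (k=17): L=11 R=182
Round 4 (k=14): L=182 R=240
Round 5 (k=41): L=240 R=193

Answer: 216,116 116,11 11,182 182,240 240,193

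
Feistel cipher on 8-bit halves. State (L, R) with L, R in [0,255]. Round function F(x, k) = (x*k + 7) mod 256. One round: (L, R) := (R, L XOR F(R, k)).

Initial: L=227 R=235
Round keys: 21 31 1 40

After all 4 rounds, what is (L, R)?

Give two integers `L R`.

Answer: 181 94

Derivation:
Round 1 (k=21): L=235 R=173
Round 2 (k=31): L=173 R=17
Round 3 (k=1): L=17 R=181
Round 4 (k=40): L=181 R=94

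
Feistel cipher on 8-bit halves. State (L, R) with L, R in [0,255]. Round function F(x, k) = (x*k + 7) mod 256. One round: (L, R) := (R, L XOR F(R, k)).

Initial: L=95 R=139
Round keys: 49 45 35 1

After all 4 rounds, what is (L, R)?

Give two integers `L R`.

Round 1 (k=49): L=139 R=253
Round 2 (k=45): L=253 R=11
Round 3 (k=35): L=11 R=117
Round 4 (k=1): L=117 R=119

Answer: 117 119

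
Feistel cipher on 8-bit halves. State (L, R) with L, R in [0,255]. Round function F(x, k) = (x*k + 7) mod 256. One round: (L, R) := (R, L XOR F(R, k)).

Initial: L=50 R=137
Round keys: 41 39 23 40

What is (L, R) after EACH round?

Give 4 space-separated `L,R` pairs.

Round 1 (k=41): L=137 R=202
Round 2 (k=39): L=202 R=68
Round 3 (k=23): L=68 R=233
Round 4 (k=40): L=233 R=43

Answer: 137,202 202,68 68,233 233,43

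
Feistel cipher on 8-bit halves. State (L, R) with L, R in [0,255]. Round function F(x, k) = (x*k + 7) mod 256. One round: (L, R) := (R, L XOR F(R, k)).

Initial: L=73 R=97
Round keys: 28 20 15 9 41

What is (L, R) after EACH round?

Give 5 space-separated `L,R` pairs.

Answer: 97,234 234,46 46,83 83,220 220,16

Derivation:
Round 1 (k=28): L=97 R=234
Round 2 (k=20): L=234 R=46
Round 3 (k=15): L=46 R=83
Round 4 (k=9): L=83 R=220
Round 5 (k=41): L=220 R=16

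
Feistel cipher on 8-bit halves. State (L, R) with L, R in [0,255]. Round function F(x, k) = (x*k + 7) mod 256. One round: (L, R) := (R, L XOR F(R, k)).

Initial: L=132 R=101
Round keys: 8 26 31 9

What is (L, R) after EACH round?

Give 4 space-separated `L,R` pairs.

Answer: 101,171 171,0 0,172 172,19

Derivation:
Round 1 (k=8): L=101 R=171
Round 2 (k=26): L=171 R=0
Round 3 (k=31): L=0 R=172
Round 4 (k=9): L=172 R=19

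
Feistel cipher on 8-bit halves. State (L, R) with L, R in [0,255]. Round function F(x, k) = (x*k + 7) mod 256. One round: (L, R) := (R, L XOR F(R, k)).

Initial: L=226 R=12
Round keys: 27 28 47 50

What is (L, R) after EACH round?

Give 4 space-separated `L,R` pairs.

Round 1 (k=27): L=12 R=169
Round 2 (k=28): L=169 R=143
Round 3 (k=47): L=143 R=225
Round 4 (k=50): L=225 R=118

Answer: 12,169 169,143 143,225 225,118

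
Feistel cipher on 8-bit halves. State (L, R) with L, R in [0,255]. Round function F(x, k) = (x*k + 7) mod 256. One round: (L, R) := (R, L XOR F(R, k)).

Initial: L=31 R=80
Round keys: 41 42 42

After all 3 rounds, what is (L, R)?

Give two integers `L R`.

Answer: 135 229

Derivation:
Round 1 (k=41): L=80 R=200
Round 2 (k=42): L=200 R=135
Round 3 (k=42): L=135 R=229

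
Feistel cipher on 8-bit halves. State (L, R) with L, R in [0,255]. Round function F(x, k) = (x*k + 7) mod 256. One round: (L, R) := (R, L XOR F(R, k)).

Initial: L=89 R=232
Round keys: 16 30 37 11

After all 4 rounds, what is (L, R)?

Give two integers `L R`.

Answer: 8 188

Derivation:
Round 1 (k=16): L=232 R=222
Round 2 (k=30): L=222 R=227
Round 3 (k=37): L=227 R=8
Round 4 (k=11): L=8 R=188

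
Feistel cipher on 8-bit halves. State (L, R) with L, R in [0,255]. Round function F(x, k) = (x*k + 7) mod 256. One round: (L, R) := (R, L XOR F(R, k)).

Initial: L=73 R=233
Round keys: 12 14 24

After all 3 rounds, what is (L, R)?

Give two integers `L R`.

Round 1 (k=12): L=233 R=186
Round 2 (k=14): L=186 R=218
Round 3 (k=24): L=218 R=205

Answer: 218 205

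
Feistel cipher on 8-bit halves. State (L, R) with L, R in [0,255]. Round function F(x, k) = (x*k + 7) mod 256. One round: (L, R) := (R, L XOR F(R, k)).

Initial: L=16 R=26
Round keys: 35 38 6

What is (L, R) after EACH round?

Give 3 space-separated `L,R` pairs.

Answer: 26,133 133,223 223,196

Derivation:
Round 1 (k=35): L=26 R=133
Round 2 (k=38): L=133 R=223
Round 3 (k=6): L=223 R=196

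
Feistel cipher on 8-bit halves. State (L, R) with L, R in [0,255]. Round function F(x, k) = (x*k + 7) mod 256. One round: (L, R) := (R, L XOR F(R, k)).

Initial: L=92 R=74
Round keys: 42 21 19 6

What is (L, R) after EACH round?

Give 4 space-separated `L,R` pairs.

Answer: 74,119 119,128 128,240 240,39

Derivation:
Round 1 (k=42): L=74 R=119
Round 2 (k=21): L=119 R=128
Round 3 (k=19): L=128 R=240
Round 4 (k=6): L=240 R=39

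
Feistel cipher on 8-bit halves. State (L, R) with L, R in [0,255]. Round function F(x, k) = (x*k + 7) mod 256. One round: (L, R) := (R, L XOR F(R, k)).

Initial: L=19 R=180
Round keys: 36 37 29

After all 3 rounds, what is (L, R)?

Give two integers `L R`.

Round 1 (k=36): L=180 R=68
Round 2 (k=37): L=68 R=111
Round 3 (k=29): L=111 R=222

Answer: 111 222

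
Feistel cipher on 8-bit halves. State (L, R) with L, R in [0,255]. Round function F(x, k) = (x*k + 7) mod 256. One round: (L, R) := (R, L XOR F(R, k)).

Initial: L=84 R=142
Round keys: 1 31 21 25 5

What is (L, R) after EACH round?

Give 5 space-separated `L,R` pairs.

Round 1 (k=1): L=142 R=193
Round 2 (k=31): L=193 R=232
Round 3 (k=21): L=232 R=206
Round 4 (k=25): L=206 R=205
Round 5 (k=5): L=205 R=198

Answer: 142,193 193,232 232,206 206,205 205,198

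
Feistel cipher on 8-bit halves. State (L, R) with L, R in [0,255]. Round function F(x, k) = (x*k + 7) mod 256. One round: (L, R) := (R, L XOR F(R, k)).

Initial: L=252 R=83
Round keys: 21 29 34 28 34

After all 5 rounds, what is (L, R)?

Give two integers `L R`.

Round 1 (k=21): L=83 R=42
Round 2 (k=29): L=42 R=154
Round 3 (k=34): L=154 R=81
Round 4 (k=28): L=81 R=121
Round 5 (k=34): L=121 R=72

Answer: 121 72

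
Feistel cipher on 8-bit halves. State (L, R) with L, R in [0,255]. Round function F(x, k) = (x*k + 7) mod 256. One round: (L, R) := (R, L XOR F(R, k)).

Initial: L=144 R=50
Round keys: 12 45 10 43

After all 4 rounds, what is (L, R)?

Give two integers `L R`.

Round 1 (k=12): L=50 R=207
Round 2 (k=45): L=207 R=88
Round 3 (k=10): L=88 R=184
Round 4 (k=43): L=184 R=183

Answer: 184 183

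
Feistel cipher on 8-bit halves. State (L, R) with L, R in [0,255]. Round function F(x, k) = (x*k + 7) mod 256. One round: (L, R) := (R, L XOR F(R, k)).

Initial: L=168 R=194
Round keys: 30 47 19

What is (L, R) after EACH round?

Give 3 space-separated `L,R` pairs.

Round 1 (k=30): L=194 R=107
Round 2 (k=47): L=107 R=110
Round 3 (k=19): L=110 R=90

Answer: 194,107 107,110 110,90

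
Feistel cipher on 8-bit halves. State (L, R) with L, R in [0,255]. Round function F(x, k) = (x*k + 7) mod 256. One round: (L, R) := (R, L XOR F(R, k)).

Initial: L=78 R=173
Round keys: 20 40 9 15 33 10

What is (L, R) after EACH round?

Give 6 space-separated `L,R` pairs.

Answer: 173,197 197,98 98,188 188,105 105,44 44,214

Derivation:
Round 1 (k=20): L=173 R=197
Round 2 (k=40): L=197 R=98
Round 3 (k=9): L=98 R=188
Round 4 (k=15): L=188 R=105
Round 5 (k=33): L=105 R=44
Round 6 (k=10): L=44 R=214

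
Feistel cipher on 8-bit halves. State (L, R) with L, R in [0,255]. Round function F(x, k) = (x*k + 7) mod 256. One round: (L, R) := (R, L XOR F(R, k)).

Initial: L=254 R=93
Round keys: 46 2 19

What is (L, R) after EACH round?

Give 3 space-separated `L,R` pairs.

Answer: 93,67 67,208 208,52

Derivation:
Round 1 (k=46): L=93 R=67
Round 2 (k=2): L=67 R=208
Round 3 (k=19): L=208 R=52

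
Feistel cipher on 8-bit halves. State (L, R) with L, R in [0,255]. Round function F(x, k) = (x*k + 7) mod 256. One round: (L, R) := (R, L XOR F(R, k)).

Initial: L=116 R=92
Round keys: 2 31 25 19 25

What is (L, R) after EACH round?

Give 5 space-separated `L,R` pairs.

Round 1 (k=2): L=92 R=203
Round 2 (k=31): L=203 R=192
Round 3 (k=25): L=192 R=12
Round 4 (k=19): L=12 R=43
Round 5 (k=25): L=43 R=54

Answer: 92,203 203,192 192,12 12,43 43,54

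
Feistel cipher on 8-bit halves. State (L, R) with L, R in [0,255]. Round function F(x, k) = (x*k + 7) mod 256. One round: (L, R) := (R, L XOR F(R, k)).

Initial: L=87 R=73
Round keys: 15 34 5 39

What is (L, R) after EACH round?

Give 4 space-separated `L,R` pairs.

Round 1 (k=15): L=73 R=25
Round 2 (k=34): L=25 R=16
Round 3 (k=5): L=16 R=78
Round 4 (k=39): L=78 R=249

Answer: 73,25 25,16 16,78 78,249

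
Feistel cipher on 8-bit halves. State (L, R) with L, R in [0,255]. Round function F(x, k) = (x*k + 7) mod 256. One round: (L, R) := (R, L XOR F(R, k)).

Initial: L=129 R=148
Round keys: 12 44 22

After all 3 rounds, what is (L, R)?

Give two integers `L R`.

Round 1 (k=12): L=148 R=118
Round 2 (k=44): L=118 R=219
Round 3 (k=22): L=219 R=175

Answer: 219 175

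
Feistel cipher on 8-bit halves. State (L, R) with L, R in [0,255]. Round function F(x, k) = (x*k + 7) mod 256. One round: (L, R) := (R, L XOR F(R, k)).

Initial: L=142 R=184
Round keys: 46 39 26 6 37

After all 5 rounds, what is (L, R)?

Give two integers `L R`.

Answer: 237 226

Derivation:
Round 1 (k=46): L=184 R=153
Round 2 (k=39): L=153 R=238
Round 3 (k=26): L=238 R=170
Round 4 (k=6): L=170 R=237
Round 5 (k=37): L=237 R=226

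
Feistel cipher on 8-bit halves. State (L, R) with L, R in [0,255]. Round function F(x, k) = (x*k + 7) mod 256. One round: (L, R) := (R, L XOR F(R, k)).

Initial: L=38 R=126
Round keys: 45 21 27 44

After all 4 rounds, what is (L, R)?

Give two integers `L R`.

Round 1 (k=45): L=126 R=11
Round 2 (k=21): L=11 R=144
Round 3 (k=27): L=144 R=60
Round 4 (k=44): L=60 R=199

Answer: 60 199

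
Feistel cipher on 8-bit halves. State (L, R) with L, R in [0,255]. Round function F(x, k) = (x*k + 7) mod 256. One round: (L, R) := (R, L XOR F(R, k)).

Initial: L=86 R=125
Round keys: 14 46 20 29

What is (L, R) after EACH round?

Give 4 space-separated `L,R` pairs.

Answer: 125,139 139,124 124,60 60,175

Derivation:
Round 1 (k=14): L=125 R=139
Round 2 (k=46): L=139 R=124
Round 3 (k=20): L=124 R=60
Round 4 (k=29): L=60 R=175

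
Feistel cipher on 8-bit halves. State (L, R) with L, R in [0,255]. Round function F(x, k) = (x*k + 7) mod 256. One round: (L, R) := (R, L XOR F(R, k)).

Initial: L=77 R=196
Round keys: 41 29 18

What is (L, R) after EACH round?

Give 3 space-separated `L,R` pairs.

Answer: 196,38 38,145 145,31

Derivation:
Round 1 (k=41): L=196 R=38
Round 2 (k=29): L=38 R=145
Round 3 (k=18): L=145 R=31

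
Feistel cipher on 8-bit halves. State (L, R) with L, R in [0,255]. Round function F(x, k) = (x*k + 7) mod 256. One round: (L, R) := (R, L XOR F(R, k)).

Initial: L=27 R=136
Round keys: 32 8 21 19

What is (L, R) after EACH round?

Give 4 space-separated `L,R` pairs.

Answer: 136,28 28,111 111,62 62,206

Derivation:
Round 1 (k=32): L=136 R=28
Round 2 (k=8): L=28 R=111
Round 3 (k=21): L=111 R=62
Round 4 (k=19): L=62 R=206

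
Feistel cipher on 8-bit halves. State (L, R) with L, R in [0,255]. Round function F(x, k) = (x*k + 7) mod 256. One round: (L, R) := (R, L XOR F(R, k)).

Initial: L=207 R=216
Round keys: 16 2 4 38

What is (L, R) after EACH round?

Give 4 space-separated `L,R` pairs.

Round 1 (k=16): L=216 R=72
Round 2 (k=2): L=72 R=79
Round 3 (k=4): L=79 R=11
Round 4 (k=38): L=11 R=230

Answer: 216,72 72,79 79,11 11,230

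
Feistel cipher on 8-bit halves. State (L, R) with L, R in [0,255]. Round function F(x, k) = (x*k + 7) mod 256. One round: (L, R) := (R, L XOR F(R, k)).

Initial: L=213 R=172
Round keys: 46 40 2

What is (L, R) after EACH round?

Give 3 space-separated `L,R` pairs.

Answer: 172,58 58,187 187,71

Derivation:
Round 1 (k=46): L=172 R=58
Round 2 (k=40): L=58 R=187
Round 3 (k=2): L=187 R=71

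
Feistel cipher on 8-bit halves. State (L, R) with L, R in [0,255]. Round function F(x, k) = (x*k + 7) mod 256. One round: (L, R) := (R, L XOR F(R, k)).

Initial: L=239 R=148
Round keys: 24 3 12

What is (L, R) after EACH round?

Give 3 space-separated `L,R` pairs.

Answer: 148,8 8,139 139,131

Derivation:
Round 1 (k=24): L=148 R=8
Round 2 (k=3): L=8 R=139
Round 3 (k=12): L=139 R=131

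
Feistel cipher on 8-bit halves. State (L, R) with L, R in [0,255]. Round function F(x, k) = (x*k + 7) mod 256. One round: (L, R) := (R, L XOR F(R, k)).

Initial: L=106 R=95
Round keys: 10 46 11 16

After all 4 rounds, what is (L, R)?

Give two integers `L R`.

Round 1 (k=10): L=95 R=215
Round 2 (k=46): L=215 R=246
Round 3 (k=11): L=246 R=78
Round 4 (k=16): L=78 R=17

Answer: 78 17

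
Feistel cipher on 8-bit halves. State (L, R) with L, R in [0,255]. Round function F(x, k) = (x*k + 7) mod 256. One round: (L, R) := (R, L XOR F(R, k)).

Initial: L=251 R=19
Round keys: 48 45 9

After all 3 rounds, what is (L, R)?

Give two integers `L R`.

Round 1 (k=48): L=19 R=108
Round 2 (k=45): L=108 R=16
Round 3 (k=9): L=16 R=251

Answer: 16 251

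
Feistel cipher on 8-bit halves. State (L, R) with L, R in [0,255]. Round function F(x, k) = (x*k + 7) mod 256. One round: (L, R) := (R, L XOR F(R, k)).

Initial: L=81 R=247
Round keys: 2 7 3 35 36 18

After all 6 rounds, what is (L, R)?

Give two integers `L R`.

Round 1 (k=2): L=247 R=164
Round 2 (k=7): L=164 R=116
Round 3 (k=3): L=116 R=199
Round 4 (k=35): L=199 R=72
Round 5 (k=36): L=72 R=224
Round 6 (k=18): L=224 R=143

Answer: 224 143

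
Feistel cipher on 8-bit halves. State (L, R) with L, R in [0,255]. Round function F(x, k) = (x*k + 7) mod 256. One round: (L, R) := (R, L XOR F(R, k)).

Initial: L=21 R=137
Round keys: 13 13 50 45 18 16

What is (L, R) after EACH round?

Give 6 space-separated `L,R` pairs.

Answer: 137,233 233,85 85,72 72,250 250,211 211,205

Derivation:
Round 1 (k=13): L=137 R=233
Round 2 (k=13): L=233 R=85
Round 3 (k=50): L=85 R=72
Round 4 (k=45): L=72 R=250
Round 5 (k=18): L=250 R=211
Round 6 (k=16): L=211 R=205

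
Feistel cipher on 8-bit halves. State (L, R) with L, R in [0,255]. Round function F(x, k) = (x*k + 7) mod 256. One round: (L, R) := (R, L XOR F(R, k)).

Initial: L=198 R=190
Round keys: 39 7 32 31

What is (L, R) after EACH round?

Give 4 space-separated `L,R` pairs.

Answer: 190,63 63,126 126,248 248,113

Derivation:
Round 1 (k=39): L=190 R=63
Round 2 (k=7): L=63 R=126
Round 3 (k=32): L=126 R=248
Round 4 (k=31): L=248 R=113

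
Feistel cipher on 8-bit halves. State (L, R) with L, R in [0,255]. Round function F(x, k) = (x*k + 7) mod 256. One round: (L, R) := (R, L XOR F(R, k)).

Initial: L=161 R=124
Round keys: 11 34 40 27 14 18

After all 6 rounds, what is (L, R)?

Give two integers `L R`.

Round 1 (k=11): L=124 R=250
Round 2 (k=34): L=250 R=71
Round 3 (k=40): L=71 R=229
Round 4 (k=27): L=229 R=105
Round 5 (k=14): L=105 R=32
Round 6 (k=18): L=32 R=46

Answer: 32 46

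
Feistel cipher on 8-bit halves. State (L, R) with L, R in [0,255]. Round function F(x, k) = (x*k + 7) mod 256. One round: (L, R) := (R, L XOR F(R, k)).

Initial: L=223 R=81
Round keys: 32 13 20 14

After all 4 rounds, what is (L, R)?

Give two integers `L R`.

Round 1 (k=32): L=81 R=248
Round 2 (k=13): L=248 R=206
Round 3 (k=20): L=206 R=231
Round 4 (k=14): L=231 R=103

Answer: 231 103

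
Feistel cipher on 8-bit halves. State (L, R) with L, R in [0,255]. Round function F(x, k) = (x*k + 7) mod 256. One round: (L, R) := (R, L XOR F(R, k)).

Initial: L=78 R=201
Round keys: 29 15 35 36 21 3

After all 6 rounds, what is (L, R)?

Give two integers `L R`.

Answer: 115 71

Derivation:
Round 1 (k=29): L=201 R=130
Round 2 (k=15): L=130 R=108
Round 3 (k=35): L=108 R=73
Round 4 (k=36): L=73 R=39
Round 5 (k=21): L=39 R=115
Round 6 (k=3): L=115 R=71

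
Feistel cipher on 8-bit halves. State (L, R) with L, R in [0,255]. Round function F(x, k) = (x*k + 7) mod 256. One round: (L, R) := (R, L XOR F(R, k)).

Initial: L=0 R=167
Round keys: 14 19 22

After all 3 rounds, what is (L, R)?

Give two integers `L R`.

Answer: 181 188

Derivation:
Round 1 (k=14): L=167 R=41
Round 2 (k=19): L=41 R=181
Round 3 (k=22): L=181 R=188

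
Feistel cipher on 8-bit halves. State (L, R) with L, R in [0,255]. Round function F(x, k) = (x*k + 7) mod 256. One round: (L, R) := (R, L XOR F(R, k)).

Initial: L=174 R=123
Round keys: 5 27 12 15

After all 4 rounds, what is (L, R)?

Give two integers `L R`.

Answer: 23 92

Derivation:
Round 1 (k=5): L=123 R=192
Round 2 (k=27): L=192 R=60
Round 3 (k=12): L=60 R=23
Round 4 (k=15): L=23 R=92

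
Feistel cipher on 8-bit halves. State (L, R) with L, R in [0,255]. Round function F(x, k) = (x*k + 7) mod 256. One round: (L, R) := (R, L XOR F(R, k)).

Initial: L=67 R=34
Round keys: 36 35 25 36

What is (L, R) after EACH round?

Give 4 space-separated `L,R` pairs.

Round 1 (k=36): L=34 R=140
Round 2 (k=35): L=140 R=9
Round 3 (k=25): L=9 R=100
Round 4 (k=36): L=100 R=30

Answer: 34,140 140,9 9,100 100,30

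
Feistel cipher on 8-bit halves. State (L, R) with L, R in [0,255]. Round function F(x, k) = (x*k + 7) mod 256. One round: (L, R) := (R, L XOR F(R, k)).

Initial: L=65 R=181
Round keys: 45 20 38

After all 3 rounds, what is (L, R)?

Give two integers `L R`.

Answer: 78 2

Derivation:
Round 1 (k=45): L=181 R=153
Round 2 (k=20): L=153 R=78
Round 3 (k=38): L=78 R=2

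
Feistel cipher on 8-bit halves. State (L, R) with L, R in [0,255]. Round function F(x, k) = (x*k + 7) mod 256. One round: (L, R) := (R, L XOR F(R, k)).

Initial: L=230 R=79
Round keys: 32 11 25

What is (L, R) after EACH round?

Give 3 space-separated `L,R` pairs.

Round 1 (k=32): L=79 R=1
Round 2 (k=11): L=1 R=93
Round 3 (k=25): L=93 R=29

Answer: 79,1 1,93 93,29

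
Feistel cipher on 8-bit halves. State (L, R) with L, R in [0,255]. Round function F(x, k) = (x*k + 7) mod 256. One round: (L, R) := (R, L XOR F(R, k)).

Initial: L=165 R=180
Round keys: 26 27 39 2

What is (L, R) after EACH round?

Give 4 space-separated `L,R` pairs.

Answer: 180,234 234,1 1,196 196,142

Derivation:
Round 1 (k=26): L=180 R=234
Round 2 (k=27): L=234 R=1
Round 3 (k=39): L=1 R=196
Round 4 (k=2): L=196 R=142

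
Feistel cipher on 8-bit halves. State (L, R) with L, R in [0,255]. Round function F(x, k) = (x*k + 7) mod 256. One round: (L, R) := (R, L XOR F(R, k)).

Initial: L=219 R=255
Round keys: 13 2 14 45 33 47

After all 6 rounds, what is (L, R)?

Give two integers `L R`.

Answer: 12 212

Derivation:
Round 1 (k=13): L=255 R=33
Round 2 (k=2): L=33 R=182
Round 3 (k=14): L=182 R=218
Round 4 (k=45): L=218 R=239
Round 5 (k=33): L=239 R=12
Round 6 (k=47): L=12 R=212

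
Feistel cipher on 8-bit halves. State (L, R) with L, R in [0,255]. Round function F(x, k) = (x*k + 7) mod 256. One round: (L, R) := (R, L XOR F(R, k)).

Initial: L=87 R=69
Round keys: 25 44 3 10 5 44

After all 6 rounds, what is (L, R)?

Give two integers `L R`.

Round 1 (k=25): L=69 R=147
Round 2 (k=44): L=147 R=14
Round 3 (k=3): L=14 R=162
Round 4 (k=10): L=162 R=85
Round 5 (k=5): L=85 R=18
Round 6 (k=44): L=18 R=74

Answer: 18 74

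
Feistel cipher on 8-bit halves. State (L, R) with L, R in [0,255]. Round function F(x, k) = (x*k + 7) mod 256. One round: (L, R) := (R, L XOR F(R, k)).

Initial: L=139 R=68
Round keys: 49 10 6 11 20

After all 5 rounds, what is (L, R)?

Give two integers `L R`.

Round 1 (k=49): L=68 R=128
Round 2 (k=10): L=128 R=67
Round 3 (k=6): L=67 R=25
Round 4 (k=11): L=25 R=89
Round 5 (k=20): L=89 R=226

Answer: 89 226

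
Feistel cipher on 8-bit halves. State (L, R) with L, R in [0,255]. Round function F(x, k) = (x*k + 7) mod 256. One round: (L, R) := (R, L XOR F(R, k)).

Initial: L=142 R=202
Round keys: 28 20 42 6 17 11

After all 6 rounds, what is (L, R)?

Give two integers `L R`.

Round 1 (k=28): L=202 R=145
Round 2 (k=20): L=145 R=145
Round 3 (k=42): L=145 R=64
Round 4 (k=6): L=64 R=22
Round 5 (k=17): L=22 R=61
Round 6 (k=11): L=61 R=176

Answer: 61 176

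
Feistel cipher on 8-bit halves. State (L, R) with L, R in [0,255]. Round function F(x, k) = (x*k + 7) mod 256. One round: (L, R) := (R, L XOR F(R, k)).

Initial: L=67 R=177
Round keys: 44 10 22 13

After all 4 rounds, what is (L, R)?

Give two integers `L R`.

Answer: 91 240

Derivation:
Round 1 (k=44): L=177 R=48
Round 2 (k=10): L=48 R=86
Round 3 (k=22): L=86 R=91
Round 4 (k=13): L=91 R=240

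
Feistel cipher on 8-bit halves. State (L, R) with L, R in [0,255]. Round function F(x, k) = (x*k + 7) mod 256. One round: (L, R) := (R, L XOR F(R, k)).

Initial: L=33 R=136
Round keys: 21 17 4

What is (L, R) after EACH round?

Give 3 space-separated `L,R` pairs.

Answer: 136,14 14,125 125,245

Derivation:
Round 1 (k=21): L=136 R=14
Round 2 (k=17): L=14 R=125
Round 3 (k=4): L=125 R=245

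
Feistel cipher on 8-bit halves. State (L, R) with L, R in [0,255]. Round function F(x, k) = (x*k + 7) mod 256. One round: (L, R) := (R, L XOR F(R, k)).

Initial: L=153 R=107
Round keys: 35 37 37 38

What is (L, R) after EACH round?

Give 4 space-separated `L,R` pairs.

Answer: 107,49 49,119 119,11 11,222

Derivation:
Round 1 (k=35): L=107 R=49
Round 2 (k=37): L=49 R=119
Round 3 (k=37): L=119 R=11
Round 4 (k=38): L=11 R=222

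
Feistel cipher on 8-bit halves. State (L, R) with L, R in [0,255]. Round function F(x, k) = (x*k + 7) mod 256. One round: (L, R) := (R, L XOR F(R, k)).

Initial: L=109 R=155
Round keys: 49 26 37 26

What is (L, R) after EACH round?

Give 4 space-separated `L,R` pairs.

Answer: 155,223 223,54 54,10 10,61

Derivation:
Round 1 (k=49): L=155 R=223
Round 2 (k=26): L=223 R=54
Round 3 (k=37): L=54 R=10
Round 4 (k=26): L=10 R=61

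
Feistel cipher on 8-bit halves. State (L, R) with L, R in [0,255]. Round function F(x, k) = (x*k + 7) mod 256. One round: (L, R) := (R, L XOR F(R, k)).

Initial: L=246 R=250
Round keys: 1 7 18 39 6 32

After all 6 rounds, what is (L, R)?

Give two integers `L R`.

Round 1 (k=1): L=250 R=247
Round 2 (k=7): L=247 R=50
Round 3 (k=18): L=50 R=124
Round 4 (k=39): L=124 R=217
Round 5 (k=6): L=217 R=97
Round 6 (k=32): L=97 R=254

Answer: 97 254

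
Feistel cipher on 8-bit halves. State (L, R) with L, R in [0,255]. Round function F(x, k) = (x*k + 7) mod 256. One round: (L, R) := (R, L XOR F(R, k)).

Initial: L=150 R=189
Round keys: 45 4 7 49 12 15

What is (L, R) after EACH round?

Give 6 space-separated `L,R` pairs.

Round 1 (k=45): L=189 R=214
Round 2 (k=4): L=214 R=226
Round 3 (k=7): L=226 R=227
Round 4 (k=49): L=227 R=152
Round 5 (k=12): L=152 R=196
Round 6 (k=15): L=196 R=27

Answer: 189,214 214,226 226,227 227,152 152,196 196,27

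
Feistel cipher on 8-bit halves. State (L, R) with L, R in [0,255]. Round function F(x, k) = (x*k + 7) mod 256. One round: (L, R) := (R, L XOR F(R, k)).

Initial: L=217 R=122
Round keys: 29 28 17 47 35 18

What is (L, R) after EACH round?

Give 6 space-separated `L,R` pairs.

Answer: 122,0 0,125 125,84 84,14 14,165 165,175

Derivation:
Round 1 (k=29): L=122 R=0
Round 2 (k=28): L=0 R=125
Round 3 (k=17): L=125 R=84
Round 4 (k=47): L=84 R=14
Round 5 (k=35): L=14 R=165
Round 6 (k=18): L=165 R=175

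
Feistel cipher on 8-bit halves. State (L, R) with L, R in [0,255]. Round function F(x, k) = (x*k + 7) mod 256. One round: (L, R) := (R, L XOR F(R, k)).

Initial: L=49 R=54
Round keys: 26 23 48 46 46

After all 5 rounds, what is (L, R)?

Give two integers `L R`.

Round 1 (k=26): L=54 R=178
Round 2 (k=23): L=178 R=51
Round 3 (k=48): L=51 R=37
Round 4 (k=46): L=37 R=158
Round 5 (k=46): L=158 R=78

Answer: 158 78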